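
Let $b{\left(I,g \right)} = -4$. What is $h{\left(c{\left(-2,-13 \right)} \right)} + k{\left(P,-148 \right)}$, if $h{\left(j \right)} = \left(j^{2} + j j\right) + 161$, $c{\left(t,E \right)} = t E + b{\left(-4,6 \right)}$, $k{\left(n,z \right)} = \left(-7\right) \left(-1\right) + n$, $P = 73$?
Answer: $1209$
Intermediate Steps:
$k{\left(n,z \right)} = 7 + n$
$c{\left(t,E \right)} = -4 + E t$ ($c{\left(t,E \right)} = t E - 4 = E t - 4 = -4 + E t$)
$h{\left(j \right)} = 161 + 2 j^{2}$ ($h{\left(j \right)} = \left(j^{2} + j^{2}\right) + 161 = 2 j^{2} + 161 = 161 + 2 j^{2}$)
$h{\left(c{\left(-2,-13 \right)} \right)} + k{\left(P,-148 \right)} = \left(161 + 2 \left(-4 - -26\right)^{2}\right) + \left(7 + 73\right) = \left(161 + 2 \left(-4 + 26\right)^{2}\right) + 80 = \left(161 + 2 \cdot 22^{2}\right) + 80 = \left(161 + 2 \cdot 484\right) + 80 = \left(161 + 968\right) + 80 = 1129 + 80 = 1209$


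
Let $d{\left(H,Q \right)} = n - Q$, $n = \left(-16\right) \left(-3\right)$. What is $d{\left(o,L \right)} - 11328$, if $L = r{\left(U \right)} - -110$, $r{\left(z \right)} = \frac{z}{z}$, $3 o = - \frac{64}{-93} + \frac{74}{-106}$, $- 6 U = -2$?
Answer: $-11391$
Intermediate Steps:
$U = \frac{1}{3}$ ($U = \left(- \frac{1}{6}\right) \left(-2\right) = \frac{1}{3} \approx 0.33333$)
$o = - \frac{49}{14787}$ ($o = \frac{- \frac{64}{-93} + \frac{74}{-106}}{3} = \frac{\left(-64\right) \left(- \frac{1}{93}\right) + 74 \left(- \frac{1}{106}\right)}{3} = \frac{\frac{64}{93} - \frac{37}{53}}{3} = \frac{1}{3} \left(- \frac{49}{4929}\right) = - \frac{49}{14787} \approx -0.0033137$)
$n = 48$
$r{\left(z \right)} = 1$
$L = 111$ ($L = 1 - -110 = 1 + 110 = 111$)
$d{\left(H,Q \right)} = 48 - Q$
$d{\left(o,L \right)} - 11328 = \left(48 - 111\right) - 11328 = -63 - 11328 = -11391$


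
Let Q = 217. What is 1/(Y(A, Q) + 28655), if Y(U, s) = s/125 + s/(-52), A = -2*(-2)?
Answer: 6500/186241659 ≈ 3.4901e-5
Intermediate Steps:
A = 4
Y(U, s) = -73*s/6500 (Y(U, s) = s*(1/125) + s*(-1/52) = s/125 - s/52 = -73*s/6500)
1/(Y(A, Q) + 28655) = 1/(-73/6500*217 + 28655) = 1/(-15841/6500 + 28655) = 1/(186241659/6500) = 6500/186241659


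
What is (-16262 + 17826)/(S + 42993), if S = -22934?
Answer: 1564/20059 ≈ 0.077970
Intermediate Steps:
(-16262 + 17826)/(S + 42993) = (-16262 + 17826)/(-22934 + 42993) = 1564/20059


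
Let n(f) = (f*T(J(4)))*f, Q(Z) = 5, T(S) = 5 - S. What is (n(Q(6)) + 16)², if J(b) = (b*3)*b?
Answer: 1121481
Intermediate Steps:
J(b) = 3*b² (J(b) = (3*b)*b = 3*b²)
n(f) = -43*f² (n(f) = (f*(5 - 3*4²))*f = (f*(5 - 3*16))*f = (f*(5 - 1*48))*f = (f*(5 - 48))*f = (f*(-43))*f = (-43*f)*f = -43*f²)
(n(Q(6)) + 16)² = (-43*5² + 16)² = (-43*25 + 16)² = (-1075 + 16)² = (-1059)² = 1121481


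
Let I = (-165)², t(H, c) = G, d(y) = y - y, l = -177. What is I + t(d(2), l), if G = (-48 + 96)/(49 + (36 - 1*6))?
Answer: 2150823/79 ≈ 27226.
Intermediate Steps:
d(y) = 0
G = 48/79 (G = 48/(49 + (36 - 6)) = 48/(49 + 30) = 48/79 ≈ 0.60759)
t(H, c) = 48/79
I = 27225
I + t(d(2), l) = 27225 + 48/79 = 2150823/79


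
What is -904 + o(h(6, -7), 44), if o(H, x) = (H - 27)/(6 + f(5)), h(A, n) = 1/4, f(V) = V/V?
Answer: -25419/28 ≈ -907.82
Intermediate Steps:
f(V) = 1
h(A, n) = ¼
o(H, x) = -27/7 + H/7 (o(H, x) = (H - 27)/(6 + 1) = (-27 + H)/7 = (-27 + H)*(⅐) = -27/7 + H/7)
-904 + o(h(6, -7), 44) = -904 + (-27/7 + (⅐)*(¼)) = -904 + (-27/7 + 1/28) = -904 - 107/28 = -25419/28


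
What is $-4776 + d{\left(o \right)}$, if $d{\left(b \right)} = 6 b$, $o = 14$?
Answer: $-4692$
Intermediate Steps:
$-4776 + d{\left(o \right)} = -4776 + 6 \cdot 14 = -4776 + 84 = -4692$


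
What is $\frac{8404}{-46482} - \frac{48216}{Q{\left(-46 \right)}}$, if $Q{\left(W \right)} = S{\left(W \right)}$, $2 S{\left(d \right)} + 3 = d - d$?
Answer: $\frac{747054502}{23241} \approx 32144.0$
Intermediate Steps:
$S{\left(d \right)} = - \frac{3}{2}$ ($S{\left(d \right)} = - \frac{3}{2} + \frac{d - d}{2} = - \frac{3}{2} + \frac{1}{2} \cdot 0 = - \frac{3}{2} + 0 = - \frac{3}{2}$)
$Q{\left(W \right)} = - \frac{3}{2}$
$\frac{8404}{-46482} - \frac{48216}{Q{\left(-46 \right)}} = \frac{8404}{-46482} - \frac{48216}{- \frac{3}{2}} = 8404 \left(- \frac{1}{46482}\right) - -32144 = - \frac{4202}{23241} + 32144 = \frac{747054502}{23241}$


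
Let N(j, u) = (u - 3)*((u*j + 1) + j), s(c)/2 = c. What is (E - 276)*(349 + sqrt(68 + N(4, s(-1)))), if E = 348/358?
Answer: -17181270/179 - 49230*sqrt(83)/179 ≈ -98490.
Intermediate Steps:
s(c) = 2*c
E = 174/179 (E = 348*(1/358) = 174/179 ≈ 0.97207)
N(j, u) = (-3 + u)*(1 + j + j*u) (N(j, u) = (-3 + u)*((j*u + 1) + j) = (-3 + u)*((1 + j*u) + j) = (-3 + u)*(1 + j + j*u))
(E - 276)*(349 + sqrt(68 + N(4, s(-1)))) = (174/179 - 276)*(349 + sqrt(68 + (-3 + 2*(-1) - 3*4 + 4*(2*(-1))**2 - 2*4*2*(-1)))) = -49230*(349 + sqrt(68 + (-3 - 2 - 12 + 4*(-2)**2 - 2*4*(-2))))/179 = -49230*(349 + sqrt(68 + (-3 - 2 - 12 + 4*4 + 16)))/179 = -49230*(349 + sqrt(68 + (-3 - 2 - 12 + 16 + 16)))/179 = -49230*(349 + sqrt(68 + 15))/179 = -49230*(349 + sqrt(83))/179 = -17181270/179 - 49230*sqrt(83)/179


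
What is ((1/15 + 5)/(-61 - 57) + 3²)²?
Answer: 62837329/783225 ≈ 80.229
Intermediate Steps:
((1/15 + 5)/(-61 - 57) + 3²)² = ((1/15 + 5)/(-118) + 9)² = ((76/15)*(-1/118) + 9)² = (-38/885 + 9)² = (7927/885)² = 62837329/783225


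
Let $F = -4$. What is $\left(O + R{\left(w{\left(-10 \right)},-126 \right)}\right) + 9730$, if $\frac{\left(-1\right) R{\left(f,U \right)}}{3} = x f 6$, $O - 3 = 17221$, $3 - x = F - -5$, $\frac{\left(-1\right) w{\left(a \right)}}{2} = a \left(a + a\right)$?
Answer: $41354$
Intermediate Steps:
$w{\left(a \right)} = - 4 a^{2}$ ($w{\left(a \right)} = - 2 a \left(a + a\right) = - 2 a 2 a = - 2 \cdot 2 a^{2} = - 4 a^{2}$)
$x = 2$ ($x = 3 - \left(-4 - -5\right) = 3 - \left(-4 + 5\right) = 3 - 1 = 2$)
$O = 17224$ ($O = 3 + 17221 = 17224$)
$R{\left(f,U \right)} = - 36 f$ ($R{\left(f,U \right)} = - 3 \cdot 2 f 6 = - 3 \cdot 12 f = - 36 f$)
$\left(O + R{\left(w{\left(-10 \right)},-126 \right)}\right) + 9730 = \left(17224 - 36 \left(- 4 \left(-10\right)^{2}\right)\right) + 9730 = \left(17224 - 36 \left(\left(-4\right) 100\right)\right) + 9730 = \left(17224 - -14400\right) + 9730 = \left(17224 + 14400\right) + 9730 = 31624 + 9730 = 41354$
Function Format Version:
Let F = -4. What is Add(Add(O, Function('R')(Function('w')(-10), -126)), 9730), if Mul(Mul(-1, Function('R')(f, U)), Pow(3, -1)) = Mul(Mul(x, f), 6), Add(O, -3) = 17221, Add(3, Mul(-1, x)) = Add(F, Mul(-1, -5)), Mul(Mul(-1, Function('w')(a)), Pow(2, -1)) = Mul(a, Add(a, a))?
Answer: 41354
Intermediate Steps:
Function('w')(a) = Mul(-4, Pow(a, 2)) (Function('w')(a) = Mul(-2, Mul(a, Add(a, a))) = Mul(-2, Mul(a, Mul(2, a))) = Mul(-2, Mul(2, Pow(a, 2))) = Mul(-4, Pow(a, 2)))
x = 2 (x = Add(3, Mul(-1, Add(-4, Mul(-1, -5)))) = Add(3, Mul(-1, Add(-4, 5))) = Add(3, Mul(-1, 1)) = Add(3, -1) = 2)
O = 17224 (O = Add(3, 17221) = 17224)
Function('R')(f, U) = Mul(-36, f) (Function('R')(f, U) = Mul(-3, Mul(Mul(2, f), 6)) = Mul(-3, Mul(12, f)) = Mul(-36, f))
Add(Add(O, Function('R')(Function('w')(-10), -126)), 9730) = Add(Add(17224, Mul(-36, Mul(-4, Pow(-10, 2)))), 9730) = Add(Add(17224, Mul(-36, Mul(-4, 100))), 9730) = Add(Add(17224, Mul(-36, -400)), 9730) = Add(Add(17224, 14400), 9730) = Add(31624, 9730) = 41354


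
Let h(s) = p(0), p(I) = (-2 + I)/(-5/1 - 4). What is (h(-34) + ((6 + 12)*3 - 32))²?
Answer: 40000/81 ≈ 493.83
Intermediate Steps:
p(I) = 2/9 - I/9 (p(I) = (-2 + I)/(-5*1 - 4) = (-2 + I)/(-5 - 4) = (-2 + I)/(-9) = (-2 + I)*(-⅑) = 2/9 - I/9)
h(s) = 2/9 (h(s) = 2/9 - ⅑*0 = 2/9 + 0 = 2/9)
(h(-34) + ((6 + 12)*3 - 32))² = (2/9 + ((6 + 12)*3 - 32))² = (2/9 + (18*3 - 32))² = (2/9 + (54 - 32))² = (2/9 + 22)² = (200/9)² = 40000/81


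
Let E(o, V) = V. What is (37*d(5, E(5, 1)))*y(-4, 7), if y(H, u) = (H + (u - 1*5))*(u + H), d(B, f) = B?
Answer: -1110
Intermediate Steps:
y(H, u) = (H + u)*(-5 + H + u) (y(H, u) = (H + (u - 5))*(H + u) = (H + (-5 + u))*(H + u) = (-5 + H + u)*(H + u) = (H + u)*(-5 + H + u))
(37*d(5, E(5, 1)))*y(-4, 7) = (37*5)*((-4)**2 + 7**2 - 5*(-4) - 5*7 + 2*(-4)*7) = 185*(16 + 49 + 20 - 35 - 56) = 185*(-6) = -1110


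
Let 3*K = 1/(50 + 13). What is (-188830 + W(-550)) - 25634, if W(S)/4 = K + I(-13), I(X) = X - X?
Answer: -40533692/189 ≈ -2.1446e+5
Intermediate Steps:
I(X) = 0
K = 1/189 (K = 1/(3*(50 + 13)) = (⅓)/63 = (⅓)*(1/63) = 1/189 ≈ 0.0052910)
W(S) = 4/189 (W(S) = 4*(1/189 + 0) = 4*(1/189) = 4/189)
(-188830 + W(-550)) - 25634 = (-188830 + 4/189) - 25634 = -35688866/189 - 25634 = -40533692/189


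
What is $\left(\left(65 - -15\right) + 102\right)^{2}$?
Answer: $33124$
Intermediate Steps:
$\left(\left(65 - -15\right) + 102\right)^{2} = \left(\left(65 + 15\right) + 102\right)^{2} = \left(80 + 102\right)^{2} = 182^{2} = 33124$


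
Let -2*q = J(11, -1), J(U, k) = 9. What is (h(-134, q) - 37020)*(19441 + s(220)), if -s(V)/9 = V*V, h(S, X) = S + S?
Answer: 15517736792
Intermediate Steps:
q = -9/2 (q = -1/2*9 = -9/2 ≈ -4.5000)
h(S, X) = 2*S
s(V) = -9*V**2 (s(V) = -9*V*V = -9*V**2)
(h(-134, q) - 37020)*(19441 + s(220)) = (2*(-134) - 37020)*(19441 - 9*220**2) = (-268 - 37020)*(19441 - 9*48400) = -37288*(19441 - 435600) = -37288*(-416159) = 15517736792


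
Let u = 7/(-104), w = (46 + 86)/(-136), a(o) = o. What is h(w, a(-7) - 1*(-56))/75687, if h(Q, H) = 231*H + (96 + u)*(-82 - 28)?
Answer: 39853/3935724 ≈ 0.010126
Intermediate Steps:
w = -33/34 (w = 132*(-1/136) = -33/34 ≈ -0.97059)
u = -7/104 (u = 7*(-1/104) = -7/104 ≈ -0.067308)
h(Q, H) = -548735/52 + 231*H (h(Q, H) = 231*H + (96 - 7/104)*(-82 - 28) = 231*H + (9977/104)*(-110) = 231*H - 548735/52 = -548735/52 + 231*H)
h(w, a(-7) - 1*(-56))/75687 = (-548735/52 + 231*(-7 - 1*(-56)))/75687 = (-548735/52 + 231*(-7 + 56))*(1/75687) = (-548735/52 + 231*49)*(1/75687) = (-548735/52 + 11319)*(1/75687) = (39853/52)*(1/75687) = 39853/3935724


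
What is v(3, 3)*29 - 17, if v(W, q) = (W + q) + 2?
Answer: 215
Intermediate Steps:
v(W, q) = 2 + W + q
v(3, 3)*29 - 17 = (2 + 3 + 3)*29 - 17 = 8*29 - 17 = 232 - 17 = 215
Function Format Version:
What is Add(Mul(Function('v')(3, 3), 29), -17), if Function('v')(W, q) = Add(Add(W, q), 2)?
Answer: 215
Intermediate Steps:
Function('v')(W, q) = Add(2, W, q)
Add(Mul(Function('v')(3, 3), 29), -17) = Add(Mul(Add(2, 3, 3), 29), -17) = Add(Mul(8, 29), -17) = Add(232, -17) = 215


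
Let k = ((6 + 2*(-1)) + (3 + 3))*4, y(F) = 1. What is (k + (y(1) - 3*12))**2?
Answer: 25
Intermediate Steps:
k = 40 (k = ((6 - 2) + 6)*4 = (4 + 6)*4 = 10*4 = 40)
(k + (y(1) - 3*12))**2 = (40 + (1 - 3*12))**2 = (40 + (1 - 36))**2 = (40 - 35)**2 = 5**2 = 25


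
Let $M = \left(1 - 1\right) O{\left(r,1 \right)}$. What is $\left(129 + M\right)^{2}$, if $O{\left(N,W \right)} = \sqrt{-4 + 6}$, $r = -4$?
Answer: $16641$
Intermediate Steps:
$O{\left(N,W \right)} = \sqrt{2}$
$M = 0$ ($M = \left(1 - 1\right) \sqrt{2} = 0 \sqrt{2} = 0$)
$\left(129 + M\right)^{2} = \left(129 + 0\right)^{2} = 129^{2} = 16641$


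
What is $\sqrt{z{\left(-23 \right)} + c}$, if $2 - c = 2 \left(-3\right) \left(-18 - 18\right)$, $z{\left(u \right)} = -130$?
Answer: $2 i \sqrt{86} \approx 18.547 i$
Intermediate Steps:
$c = -214$ ($c = 2 - 2 \left(-3\right) \left(-18 - 18\right) = 2 - - 6 \left(-18 - 18\right) = 2 - \left(-6\right) \left(-36\right) = 2 - 216 = -214$)
$\sqrt{z{\left(-23 \right)} + c} = \sqrt{-130 - 214} = \sqrt{-344} = 2 i \sqrt{86}$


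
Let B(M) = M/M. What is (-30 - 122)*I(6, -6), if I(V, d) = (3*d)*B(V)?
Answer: 2736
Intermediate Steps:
B(M) = 1
I(V, d) = 3*d (I(V, d) = (3*d)*1 = 3*d)
(-30 - 122)*I(6, -6) = (-30 - 122)*(3*(-6)) = -152*(-18) = 2736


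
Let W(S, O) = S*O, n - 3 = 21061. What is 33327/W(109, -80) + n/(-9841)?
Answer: -511649087/85813520 ≈ -5.9623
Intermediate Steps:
n = 21064 (n = 3 + 21061 = 21064)
W(S, O) = O*S
33327/W(109, -80) + n/(-9841) = 33327/((-80*109)) + 21064/(-9841) = 33327/(-8720) + 21064*(-1/9841) = 33327*(-1/8720) - 21064/9841 = -33327/8720 - 21064/9841 = -511649087/85813520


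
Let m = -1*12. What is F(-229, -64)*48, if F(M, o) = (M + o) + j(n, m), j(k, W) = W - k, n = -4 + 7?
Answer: -14784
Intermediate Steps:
n = 3
m = -12
F(M, o) = -15 + M + o (F(M, o) = (M + o) + (-12 - 1*3) = (M + o) + (-12 - 3) = (M + o) - 15 = -15 + M + o)
F(-229, -64)*48 = (-15 - 229 - 64)*48 = -308*48 = -14784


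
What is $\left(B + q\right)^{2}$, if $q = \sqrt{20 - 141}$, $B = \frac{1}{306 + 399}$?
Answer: $- \frac{60140024}{497025} + \frac{22 i}{705} \approx -121.0 + 0.031206 i$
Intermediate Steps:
$B = \frac{1}{705} \approx 0.0014184$
$q = 11 i$ ($q = \sqrt{-121} = 11 i \approx 11.0 i$)
$\left(B + q\right)^{2} = \left(\frac{1}{705} + 11 i\right)^{2}$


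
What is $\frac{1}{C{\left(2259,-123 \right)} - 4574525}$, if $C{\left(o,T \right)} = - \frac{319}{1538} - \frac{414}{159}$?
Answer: $- \frac{81514}{372888060001} \approx -2.186 \cdot 10^{-7}$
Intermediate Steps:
$C{\left(o,T \right)} = - \frac{229151}{81514}$ ($C{\left(o,T \right)} = \left(-319\right) \frac{1}{1538} - \frac{138}{53} = - \frac{319}{1538} - \frac{138}{53} = - \frac{229151}{81514}$)
$\frac{1}{C{\left(2259,-123 \right)} - 4574525} = \frac{1}{- \frac{229151}{81514} - 4574525} = \frac{1}{- \frac{372888060001}{81514}} = - \frac{81514}{372888060001}$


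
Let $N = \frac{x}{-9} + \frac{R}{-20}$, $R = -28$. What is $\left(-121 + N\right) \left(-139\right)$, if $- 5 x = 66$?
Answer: $\frac{246308}{15} \approx 16421.0$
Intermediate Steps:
$x = - \frac{66}{5}$ ($x = \left(- \frac{1}{5}\right) 66 = - \frac{66}{5} \approx -13.2$)
$N = \frac{43}{15}$ ($N = - \frac{66}{5 \left(-9\right)} - \frac{28}{-20} = \left(- \frac{66}{5}\right) \left(- \frac{1}{9}\right) - - \frac{7}{5} = \frac{22}{15} + \frac{7}{5} = \frac{43}{15} \approx 2.8667$)
$\left(-121 + N\right) \left(-139\right) = \left(-121 + \frac{43}{15}\right) \left(-139\right) = \left(- \frac{1772}{15}\right) \left(-139\right) = \frac{246308}{15}$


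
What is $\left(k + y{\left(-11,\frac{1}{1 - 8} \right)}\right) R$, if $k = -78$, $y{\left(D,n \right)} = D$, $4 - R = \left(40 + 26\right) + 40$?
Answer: $9078$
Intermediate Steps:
$R = -102$ ($R = 4 - \left(\left(40 + 26\right) + 40\right) = 4 - \left(66 + 40\right) = 4 - 106 = -102$)
$\left(k + y{\left(-11,\frac{1}{1 - 8} \right)}\right) R = \left(-78 - 11\right) \left(-102\right) = \left(-89\right) \left(-102\right) = 9078$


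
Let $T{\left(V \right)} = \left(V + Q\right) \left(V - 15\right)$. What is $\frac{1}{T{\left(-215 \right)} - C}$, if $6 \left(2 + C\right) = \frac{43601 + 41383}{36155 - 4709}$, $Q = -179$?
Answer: $\frac{15723}{1424842624} \approx 1.1035 \cdot 10^{-5}$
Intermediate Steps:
$T{\left(V \right)} = \left(-179 + V\right) \left(-15 + V\right)$ ($T{\left(V \right)} = \left(V - 179\right) \left(V - 15\right) = \left(-179 + V\right) \left(-15 + V\right)$)
$C = - \frac{24364}{15723}$ ($C = -2 + \frac{\left(43601 + 41383\right) \frac{1}{36155 - 4709}}{6} = -2 + \frac{84984 \cdot \frac{1}{31446}}{6} = -2 + \frac{1}{6} \cdot \frac{14164}{5241} = -2 + \frac{7082}{15723} = - \frac{24364}{15723} \approx -1.5496$)
$\frac{1}{T{\left(-215 \right)} - C} = \frac{1}{\left(2685 + \left(-215\right)^{2} - -41710\right) - - \frac{24364}{15723}} = \frac{1}{\left(2685 + 46225 + 41710\right) + \frac{24364}{15723}} = \frac{1}{90620 + \frac{24364}{15723}} = \frac{1}{\frac{1424842624}{15723}} = \frac{15723}{1424842624}$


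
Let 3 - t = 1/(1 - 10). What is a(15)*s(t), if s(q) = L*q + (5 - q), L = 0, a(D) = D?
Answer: 85/3 ≈ 28.333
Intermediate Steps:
t = 28/9 (t = 3 - 1/(1 - 10) = 3 - 1/(-9) = 3 - 1*(-⅑) = 3 + ⅑ = 28/9 ≈ 3.1111)
s(q) = 5 - q (s(q) = 0*q + (5 - q) = 0 + (5 - q) = 5 - q)
a(15)*s(t) = 15*(5 - 1*28/9) = 15*(5 - 28/9) = 15*(17/9) = 85/3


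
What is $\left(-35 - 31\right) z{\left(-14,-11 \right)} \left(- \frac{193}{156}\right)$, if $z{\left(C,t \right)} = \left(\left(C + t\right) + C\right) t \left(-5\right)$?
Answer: $- \frac{350295}{2} \approx -1.7515 \cdot 10^{5}$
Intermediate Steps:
$z{\left(C,t \right)} = - 5 t \left(t + 2 C\right)$ ($z{\left(C,t \right)} = \left(t + 2 C\right) t \left(-5\right) = t \left(t + 2 C\right) \left(-5\right) = - 5 t \left(t + 2 C\right)$)
$\left(-35 - 31\right) z{\left(-14,-11 \right)} \left(- \frac{193}{156}\right) = \left(-35 - 31\right) \left(\left(-5\right) \left(-11\right) \left(-11 + 2 \left(-14\right)\right)\right) \left(- \frac{193}{156}\right) = - 66 \left(\left(-5\right) \left(-11\right) \left(-11 - 28\right)\right) \left(\left(-193\right) \frac{1}{156}\right) = - 66 \left(\left(-5\right) \left(-11\right) \left(-39\right)\right) \left(- \frac{193}{156}\right) = \left(-66\right) \left(-2145\right) \left(- \frac{193}{156}\right) = 141570 \left(- \frac{193}{156}\right) = - \frac{350295}{2}$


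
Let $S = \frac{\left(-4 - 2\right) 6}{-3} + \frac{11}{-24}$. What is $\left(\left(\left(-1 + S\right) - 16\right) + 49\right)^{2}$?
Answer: $\frac{1092025}{576} \approx 1895.9$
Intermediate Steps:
$S = \frac{277}{24}$ ($S = \left(-6\right) 6 \left(- \frac{1}{3}\right) + 11 \left(- \frac{1}{24}\right) = \left(-36\right) \left(- \frac{1}{3}\right) - \frac{11}{24} = 12 - \frac{11}{24} = \frac{277}{24} \approx 11.542$)
$\left(\left(\left(-1 + S\right) - 16\right) + 49\right)^{2} = \left(\left(\left(-1 + \frac{277}{24}\right) - 16\right) + 49\right)^{2} = \left(\left(\frac{253}{24} - 16\right) + 49\right)^{2} = \left(- \frac{131}{24} + 49\right)^{2} = \left(\frac{1045}{24}\right)^{2} = \frac{1092025}{576}$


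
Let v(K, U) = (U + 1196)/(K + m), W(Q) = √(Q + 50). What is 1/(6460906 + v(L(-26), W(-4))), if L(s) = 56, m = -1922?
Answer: 3749431363400/24224721189206726659 + 311*√46/24224721189206726659 ≈ 1.5478e-7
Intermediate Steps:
W(Q) = √(50 + Q)
v(K, U) = (1196 + U)/(-1922 + K) (v(K, U) = (U + 1196)/(K - 1922) = (1196 + U)/(-1922 + K))
1/(6460906 + v(L(-26), W(-4))) = 1/(6460906 + (1196 + √(50 - 4))/(-1922 + 56)) = 1/(6460906 + (1196 + √46)/(-1866)) = 1/(6460906 - (1196 + √46)/1866) = 1/(6460906 + (-598/933 - √46/1866)) = 1/(6028024700/933 - √46/1866)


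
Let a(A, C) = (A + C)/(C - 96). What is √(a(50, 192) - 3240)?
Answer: I*√466197/12 ≈ 56.899*I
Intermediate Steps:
a(A, C) = (A + C)/(-96 + C)
√(a(50, 192) - 3240) = √((50 + 192)/(-96 + 192) - 3240) = √(242/96 - 3240) = √((1/96)*242 - 3240) = √(121/48 - 3240) = √(-155399/48) = I*√466197/12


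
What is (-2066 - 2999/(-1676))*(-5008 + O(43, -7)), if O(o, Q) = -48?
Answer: 4372955888/419 ≈ 1.0437e+7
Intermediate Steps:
(-2066 - 2999/(-1676))*(-5008 + O(43, -7)) = (-2066 - 2999/(-1676))*(-5008 - 48) = (-2066 - 2999*(-1/1676))*(-5056) = (-2066 + 2999/1676)*(-5056) = -3459617/1676*(-5056) = 4372955888/419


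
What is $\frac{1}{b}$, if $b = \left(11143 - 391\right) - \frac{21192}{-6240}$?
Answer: $\frac{260}{2796403} \approx 9.2977 \cdot 10^{-5}$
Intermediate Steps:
$b = \frac{2796403}{260}$ ($b = 10752 - 21192 \left(- \frac{1}{6240}\right) = 10752 - - \frac{883}{260} = 10752 + \frac{883}{260} = \frac{2796403}{260} \approx 10755.0$)
$\frac{1}{b} = \frac{1}{\frac{2796403}{260}} = \frac{260}{2796403}$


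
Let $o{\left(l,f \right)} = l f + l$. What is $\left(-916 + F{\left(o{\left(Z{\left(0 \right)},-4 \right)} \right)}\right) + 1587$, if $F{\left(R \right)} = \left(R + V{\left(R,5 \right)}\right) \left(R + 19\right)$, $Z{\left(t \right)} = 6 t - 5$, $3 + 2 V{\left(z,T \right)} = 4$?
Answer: $1198$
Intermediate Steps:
$V{\left(z,T \right)} = \frac{1}{2}$ ($V{\left(z,T \right)} = - \frac{3}{2} + \frac{1}{2} \cdot 4 = - \frac{3}{2} + 2 = \frac{1}{2}$)
$Z{\left(t \right)} = -5 + 6 t$
$o{\left(l,f \right)} = l + f l$ ($o{\left(l,f \right)} = f l + l = l + f l$)
$F{\left(R \right)} = \left(\frac{1}{2} + R\right) \left(19 + R\right)$ ($F{\left(R \right)} = \left(R + \frac{1}{2}\right) \left(R + 19\right) = \left(\frac{1}{2} + R\right) \left(19 + R\right)$)
$\left(-916 + F{\left(o{\left(Z{\left(0 \right)},-4 \right)} \right)}\right) + 1587 = \left(-916 + \left(\frac{19}{2} + \left(\left(-5 + 6 \cdot 0\right) \left(1 - 4\right)\right)^{2} + \frac{39 \left(-5 + 6 \cdot 0\right) \left(1 - 4\right)}{2}\right)\right) + 1587 = \left(-916 + \left(\frac{19}{2} + \left(\left(-5 + 0\right) \left(-3\right)\right)^{2} + \frac{39 \left(-5 + 0\right) \left(-3\right)}{2}\right)\right) + 1587 = \left(-916 + \left(\frac{19}{2} + \left(\left(-5\right) \left(-3\right)\right)^{2} + \frac{39 \left(\left(-5\right) \left(-3\right)\right)}{2}\right)\right) + 1587 = \left(-916 + \left(\frac{19}{2} + 15^{2} + \frac{39}{2} \cdot 15\right)\right) + 1587 = \left(-916 + \left(\frac{19}{2} + 225 + \frac{585}{2}\right)\right) + 1587 = \left(-916 + 527\right) + 1587 = -389 + 1587 = 1198$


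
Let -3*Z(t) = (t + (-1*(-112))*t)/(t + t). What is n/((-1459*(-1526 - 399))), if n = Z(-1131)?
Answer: -113/16851450 ≈ -6.7057e-6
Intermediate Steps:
Z(t) = -113/6 (Z(t) = -(t + (-1*(-112))*t)/(3*(t + t)) = -(t + 112*t)/(3*(2*t)) = -113*t*1/(2*t)/3 = -⅓*113/2 = -113/6)
n = -113/6 ≈ -18.833
n/((-1459*(-1526 - 399))) = -113*(-1/(1459*(-1526 - 399)))/6 = -113/(6*((-1459*(-1925)))) = -113/6/2808575 = -113/6*1/2808575 = -113/16851450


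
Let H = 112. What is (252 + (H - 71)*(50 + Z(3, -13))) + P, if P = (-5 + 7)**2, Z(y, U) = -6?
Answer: 2060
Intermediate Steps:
P = 4 (P = 2**2 = 4)
(252 + (H - 71)*(50 + Z(3, -13))) + P = (252 + (112 - 71)*(50 - 6)) + 4 = (252 + 41*44) + 4 = (252 + 1804) + 4 = 2056 + 4 = 2060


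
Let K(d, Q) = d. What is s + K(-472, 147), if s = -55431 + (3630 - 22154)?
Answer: -74427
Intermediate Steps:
s = -73955 (s = -55431 - 18524 = -73955)
s + K(-472, 147) = -73955 - 472 = -74427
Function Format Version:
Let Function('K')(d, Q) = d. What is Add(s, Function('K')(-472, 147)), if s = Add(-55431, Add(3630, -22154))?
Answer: -74427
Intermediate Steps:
s = -73955 (s = Add(-55431, -18524) = -73955)
Add(s, Function('K')(-472, 147)) = Add(-73955, -472) = -74427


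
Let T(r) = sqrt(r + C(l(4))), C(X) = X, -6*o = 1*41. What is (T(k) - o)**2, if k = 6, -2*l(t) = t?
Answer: 2809/36 ≈ 78.028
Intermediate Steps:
l(t) = -t/2
o = -41/6 ≈ -6.8333
T(r) = sqrt(-2 + r) (T(r) = sqrt(r - 1/2*4) = sqrt(r - 2) = sqrt(-2 + r))
(T(k) - o)**2 = (sqrt(-2 + 6) - 1*(-41/6))**2 = (sqrt(4) + 41/6)**2 = (2 + 41/6)**2 = (53/6)**2 = 2809/36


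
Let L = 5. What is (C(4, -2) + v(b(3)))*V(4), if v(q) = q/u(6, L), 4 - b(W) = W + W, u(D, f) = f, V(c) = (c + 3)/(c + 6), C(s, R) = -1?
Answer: -49/50 ≈ -0.98000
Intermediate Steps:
V(c) = (3 + c)/(6 + c)
b(W) = 4 - 2*W (b(W) = 4 - (W + W) = 4 - 2*W)
v(q) = q/5
(C(4, -2) + v(b(3)))*V(4) = (-1 + (4 - 2*3)/5)*((3 + 4)/(6 + 4)) = (-1 + (4 - 6)/5)*(7/10) = (-1 + (1/5)*(-2))*((1/10)*7) = (-1 - 2/5)*(7/10) = -7/5*7/10 = -49/50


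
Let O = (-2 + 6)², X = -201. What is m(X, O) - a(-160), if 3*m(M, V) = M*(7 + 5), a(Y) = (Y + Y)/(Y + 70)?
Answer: -7268/9 ≈ -807.56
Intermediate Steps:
O = 16 (O = 4² = 16)
a(Y) = 2*Y/(70 + Y) (a(Y) = (2*Y)/(70 + Y) = 2*Y/(70 + Y))
m(M, V) = 4*M (m(M, V) = (M*(7 + 5))/3 = (M*12)/3 = (12*M)/3 = 4*M)
m(X, O) - a(-160) = 4*(-201) - 2*(-160)/(70 - 160) = -804 - 2*(-160)/(-90) = -804 - 2*(-160)*(-1)/90 = -804 - 1*32/9 = -804 - 32/9 = -7268/9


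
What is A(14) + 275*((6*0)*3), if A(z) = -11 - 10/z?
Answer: -82/7 ≈ -11.714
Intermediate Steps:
A(14) + 275*((6*0)*3) = (-11 - 10/14) + 275*((6*0)*3) = (-11 - 10*1/14) + 275*(0*3) = (-11 - 5/7) + 275*0 = -82/7 + 0 = -82/7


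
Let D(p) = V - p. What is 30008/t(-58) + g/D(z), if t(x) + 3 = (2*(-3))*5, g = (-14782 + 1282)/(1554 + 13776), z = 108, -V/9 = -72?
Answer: -2788021/3066 ≈ -909.33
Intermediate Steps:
V = 648 (V = -9*(-72) = 648)
g = -450/511 (g = -13500/15330 = -13500*1/15330 = -450/511 ≈ -0.88063)
t(x) = -33 (t(x) = -3 + (2*(-3))*5 = -3 - 6*5 = -3 - 30 = -33)
D(p) = 648 - p
30008/t(-58) + g/D(z) = 30008/(-33) - 450/(511*(648 - 1*108)) = 30008*(-1/33) - 450/(511*(648 - 108)) = -2728/3 - 450/511/540 = -2728/3 - 450/511*1/540 = -2728/3 - 5/3066 = -2788021/3066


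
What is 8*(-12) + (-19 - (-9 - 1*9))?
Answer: -97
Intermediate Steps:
8*(-12) + (-19 - (-9 - 1*9)) = -96 + (-19 - (-9 - 9)) = -96 + (-19 - 1*(-18)) = -96 + (-19 + 18) = -96 - 1 = -97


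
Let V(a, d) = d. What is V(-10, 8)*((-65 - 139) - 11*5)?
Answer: -2072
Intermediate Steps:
V(-10, 8)*((-65 - 139) - 11*5) = 8*((-65 - 139) - 11*5) = 8*(-204 - 55) = 8*(-259) = -2072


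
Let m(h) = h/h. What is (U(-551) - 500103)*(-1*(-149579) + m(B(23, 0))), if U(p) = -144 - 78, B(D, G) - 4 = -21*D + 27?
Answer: -74838613500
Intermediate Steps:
B(D, G) = 31 - 21*D (B(D, G) = 4 + (-21*D + 27) = 4 + (27 - 21*D) = 31 - 21*D)
U(p) = -222
m(h) = 1
(U(-551) - 500103)*(-1*(-149579) + m(B(23, 0))) = (-222 - 500103)*(-1*(-149579) + 1) = -500325*(149579 + 1) = -500325*149580 = -74838613500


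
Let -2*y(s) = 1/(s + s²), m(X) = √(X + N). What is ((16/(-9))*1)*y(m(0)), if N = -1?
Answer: 4*I*(-1 + I)/9 ≈ -0.44444 - 0.44444*I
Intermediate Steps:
m(X) = √(-1 + X) (m(X) = √(X - 1) = √(-1 + X))
y(s) = -1/(2*(s + s²))
((16/(-9))*1)*y(m(0)) = ((16/(-9))*1)*(-1/(2*(√(-1 + 0))*(1 + √(-1 + 0)))) = ((16*(-⅑))*1)*(-1/(2*(√(-1))*(1 + √(-1)))) = (-16/9*1)*(-1/(2*I*(1 + I))) = -(-8)*(-I)*(1 - I)/2/9 = -4*I*(1 - I)/9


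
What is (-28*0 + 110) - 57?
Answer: 53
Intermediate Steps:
(-28*0 + 110) - 57 = (0 + 110) - 57 = 110 - 57 = 53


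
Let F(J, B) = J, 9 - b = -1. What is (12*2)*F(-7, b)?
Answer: -168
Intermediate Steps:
b = 10 (b = 9 - 1*(-1) = 9 + 1 = 10)
(12*2)*F(-7, b) = (12*2)*(-7) = 24*(-7) = -168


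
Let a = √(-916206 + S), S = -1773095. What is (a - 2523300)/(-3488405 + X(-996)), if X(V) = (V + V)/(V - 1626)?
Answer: 1102682100/1524432653 - 437*I*√2689301/1524432653 ≈ 0.72334 - 0.0004701*I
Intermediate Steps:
X(V) = 2*V/(-1626 + V) (X(V) = (2*V)/(-1626 + V) = 2*V/(-1626 + V))
a = I*√2689301 (a = √(-916206 - 1773095) = √(-2689301) = I*√2689301 ≈ 1639.9*I)
(a - 2523300)/(-3488405 + X(-996)) = (I*√2689301 - 2523300)/(-3488405 + 2*(-996)/(-1626 - 996)) = (-2523300 + I*√2689301)/(-3488405 + 2*(-996)/(-2622)) = (-2523300 + I*√2689301)/(-3488405 + 2*(-996)*(-1/2622)) = (-2523300 + I*√2689301)/(-3488405 + 332/437) = (-2523300 + I*√2689301)/(-1524432653/437) = (-2523300 + I*√2689301)*(-437/1524432653) = 1102682100/1524432653 - 437*I*√2689301/1524432653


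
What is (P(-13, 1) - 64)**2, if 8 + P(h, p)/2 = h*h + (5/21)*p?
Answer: 29463184/441 ≈ 66810.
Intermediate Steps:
P(h, p) = -16 + 2*h**2 + 10*p/21 (P(h, p) = -16 + 2*(h*h + (5/21)*p) = -16 + 2*(h**2 + (5*(1/21))*p) = -16 + 2*(h**2 + 5*p/21) = -16 + (2*h**2 + 10*p/21) = -16 + 2*h**2 + 10*p/21)
(P(-13, 1) - 64)**2 = ((-16 + 2*(-13)**2 + (10/21)*1) - 64)**2 = ((-16 + 2*169 + 10/21) - 64)**2 = ((-16 + 338 + 10/21) - 64)**2 = (6772/21 - 64)**2 = (5428/21)**2 = 29463184/441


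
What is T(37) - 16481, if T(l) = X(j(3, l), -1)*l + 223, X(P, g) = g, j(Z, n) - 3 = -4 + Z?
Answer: -16295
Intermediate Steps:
j(Z, n) = -1 + Z (j(Z, n) = 3 + (-4 + Z) = -1 + Z)
T(l) = 223 - l (T(l) = -l + 223 = 223 - l)
T(37) - 16481 = (223 - 1*37) - 16481 = (223 - 37) - 16481 = 186 - 16481 = -16295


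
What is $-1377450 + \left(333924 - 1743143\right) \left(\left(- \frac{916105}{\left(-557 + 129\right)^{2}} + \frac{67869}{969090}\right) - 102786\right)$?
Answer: $\frac{4285776897361046006561}{29586963760} \approx 1.4485 \cdot 10^{11}$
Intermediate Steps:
$-1377450 + \left(333924 - 1743143\right) \left(\left(- \frac{916105}{\left(-557 + 129\right)^{2}} + \frac{67869}{969090}\right) - 102786\right) = -1377450 - 1409219 \left(\left(- \frac{916105}{\left(-428\right)^{2}} + 67869 \cdot \frac{1}{969090}\right) - 102786\right) = -1377450 - 1409219 \left(\left(- \frac{916105}{183184} + \frac{22623}{323030}\right) - 102786\right) = -1377450 - 1409219 \left(- \frac{145892613259}{29586963760} - 102786\right) = -1377450 - - \frac{4285817651924277218561}{29586963760} = -1377450 + \frac{4285817651924277218561}{29586963760} = \frac{4285776897361046006561}{29586963760}$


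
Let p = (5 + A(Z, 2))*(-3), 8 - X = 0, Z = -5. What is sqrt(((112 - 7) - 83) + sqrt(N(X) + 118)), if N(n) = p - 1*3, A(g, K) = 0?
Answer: 4*sqrt(2) ≈ 5.6569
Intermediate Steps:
X = 8 (X = 8 - 1*0 = 8 + 0 = 8)
p = -15 (p = (5 + 0)*(-3) = 5*(-3) = -15)
N(n) = -18 (N(n) = -15 - 1*3 = -15 - 3 = -18)
sqrt(((112 - 7) - 83) + sqrt(N(X) + 118)) = sqrt(((112 - 7) - 83) + sqrt(-18 + 118)) = sqrt((105 - 83) + sqrt(100)) = sqrt(22 + 10) = sqrt(32) = 4*sqrt(2)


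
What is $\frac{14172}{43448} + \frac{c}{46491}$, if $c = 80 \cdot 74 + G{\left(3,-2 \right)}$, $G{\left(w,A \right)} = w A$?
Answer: $\frac{228955481}{504985242} \approx 0.45339$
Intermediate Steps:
$G{\left(w,A \right)} = A w$
$c = 5914$ ($c = 80 \cdot 74 - 6 = 5920 - 6 = 5914$)
$\frac{14172}{43448} + \frac{c}{46491} = \frac{14172}{43448} + \frac{5914}{46491} = 14172 \cdot \frac{1}{43448} + 5914 \cdot \frac{1}{46491} = \frac{3543}{10862} + \frac{5914}{46491} = \frac{228955481}{504985242}$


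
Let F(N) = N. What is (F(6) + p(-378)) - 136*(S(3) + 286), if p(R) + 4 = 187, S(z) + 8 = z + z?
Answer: -38435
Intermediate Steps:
S(z) = -8 + 2*z (S(z) = -8 + (z + z) = -8 + 2*z)
p(R) = 183 (p(R) = -4 + 187 = 183)
(F(6) + p(-378)) - 136*(S(3) + 286) = (6 + 183) - 136*((-8 + 2*3) + 286) = 189 - 136*((-8 + 6) + 286) = 189 - 136*(-2 + 286) = 189 - 136*284 = 189 - 38624 = -38435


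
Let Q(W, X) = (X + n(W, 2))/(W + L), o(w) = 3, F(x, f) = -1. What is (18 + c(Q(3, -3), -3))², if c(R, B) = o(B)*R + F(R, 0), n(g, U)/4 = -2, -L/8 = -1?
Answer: 196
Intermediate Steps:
L = 8 (L = -8*(-1) = 8)
n(g, U) = -8 (n(g, U) = 4*(-2) = -8)
Q(W, X) = (-8 + X)/(8 + W) (Q(W, X) = (X - 8)/(W + 8) = (-8 + X)/(8 + W))
c(R, B) = -1 + 3*R (c(R, B) = 3*R - 1 = -1 + 3*R)
(18 + c(Q(3, -3), -3))² = (18 + (-1 + 3*((-8 - 3)/(8 + 3))))² = (18 + (-1 + 3*(-11/11)))² = (18 + (-1 + 3*((1/11)*(-11))))² = (18 + (-1 + 3*(-1)))² = (18 + (-1 - 3))² = (18 - 4)² = 14² = 196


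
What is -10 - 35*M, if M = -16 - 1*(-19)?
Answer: -115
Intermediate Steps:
M = 3 (M = -16 + 19 = 3)
-10 - 35*M = -10 - 35*3 = -10 - 105 = -115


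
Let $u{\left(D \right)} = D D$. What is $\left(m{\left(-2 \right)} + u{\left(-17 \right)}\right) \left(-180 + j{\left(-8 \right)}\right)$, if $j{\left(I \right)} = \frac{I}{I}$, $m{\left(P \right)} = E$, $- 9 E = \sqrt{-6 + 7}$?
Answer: $- \frac{465400}{9} \approx -51711.0$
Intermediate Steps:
$u{\left(D \right)} = D^{2}$
$E = - \frac{1}{9}$ ($E = - \frac{\sqrt{-6 + 7}}{9} = - \frac{\sqrt{1}}{9} = \left(- \frac{1}{9}\right) 1 = - \frac{1}{9} \approx -0.11111$)
$m{\left(P \right)} = - \frac{1}{9}$
$j{\left(I \right)} = 1$
$\left(m{\left(-2 \right)} + u{\left(-17 \right)}\right) \left(-180 + j{\left(-8 \right)}\right) = \left(- \frac{1}{9} + \left(-17\right)^{2}\right) \left(-180 + 1\right) = \left(- \frac{1}{9} + 289\right) \left(-179\right) = \frac{2600}{9} \left(-179\right) = - \frac{465400}{9}$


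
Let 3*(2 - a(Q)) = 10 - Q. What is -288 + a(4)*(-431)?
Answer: -288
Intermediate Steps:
a(Q) = -4/3 + Q/3 (a(Q) = 2 - (10 - Q)/3 = 2 + (-10/3 + Q/3) = -4/3 + Q/3)
-288 + a(4)*(-431) = -288 + (-4/3 + (1/3)*4)*(-431) = -288 + (-4/3 + 4/3)*(-431) = -288 + 0*(-431) = -288 + 0 = -288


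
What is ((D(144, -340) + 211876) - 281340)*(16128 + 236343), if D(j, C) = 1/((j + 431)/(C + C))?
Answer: -87689720592/5 ≈ -1.7538e+10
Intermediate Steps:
D(j, C) = 2*C/(431 + j) (D(j, C) = 1/((431 + j)/((2*C))) = 1/((431 + j)*(1/(2*C))) = 1/((431 + j)/(2*C)) = 2*C/(431 + j))
((D(144, -340) + 211876) - 281340)*(16128 + 236343) = ((2*(-340)/(431 + 144) + 211876) - 281340)*(16128 + 236343) = ((2*(-340)/575 + 211876) - 281340)*252471 = ((2*(-340)*(1/575) + 211876) - 281340)*252471 = ((-136/115 + 211876) - 281340)*252471 = (24365604/115 - 281340)*252471 = -7988496/115*252471 = -87689720592/5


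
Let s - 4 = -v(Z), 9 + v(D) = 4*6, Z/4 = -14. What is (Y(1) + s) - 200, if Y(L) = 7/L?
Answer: -204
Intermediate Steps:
Z = -56 (Z = 4*(-14) = -56)
v(D) = 15 (v(D) = -9 + 4*6 = -9 + 24 = 15)
s = -11 (s = 4 - 1*15 = 4 - 15 = -11)
(Y(1) + s) - 200 = (7/1 - 11) - 200 = (7*1 - 11) - 200 = (7 - 11) - 200 = -4 - 200 = -204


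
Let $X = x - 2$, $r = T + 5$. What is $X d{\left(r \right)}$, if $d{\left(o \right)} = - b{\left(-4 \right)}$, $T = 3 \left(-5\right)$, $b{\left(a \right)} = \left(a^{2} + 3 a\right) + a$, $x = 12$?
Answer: $0$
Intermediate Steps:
$b{\left(a \right)} = a^{2} + 4 a$
$T = -15$
$r = -10$ ($r = -15 + 5 = -10$)
$d{\left(o \right)} = 0$ ($d{\left(o \right)} = - \left(-4\right) \left(4 - 4\right) = - \left(-4\right) 0 = \left(-1\right) 0 = 0$)
$X = 10$ ($X = 12 - 2 = 10$)
$X d{\left(r \right)} = 10 \cdot 0 = 0$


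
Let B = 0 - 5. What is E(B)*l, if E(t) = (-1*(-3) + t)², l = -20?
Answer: -80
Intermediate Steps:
B = -5
E(t) = (3 + t)²
E(B)*l = (3 - 5)²*(-20) = (-2)²*(-20) = 4*(-20) = -80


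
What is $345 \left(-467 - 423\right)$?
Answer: $-307050$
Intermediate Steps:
$345 \left(-467 - 423\right) = 345 \left(-890\right) = -307050$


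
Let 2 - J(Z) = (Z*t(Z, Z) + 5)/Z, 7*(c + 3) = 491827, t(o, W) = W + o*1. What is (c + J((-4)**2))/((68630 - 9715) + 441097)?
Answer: 1123643/8000192 ≈ 0.14045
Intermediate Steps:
t(o, W) = W + o
c = 70258 (c = -3 + (1/7)*491827 = -3 + 70261 = 70258)
J(Z) = 2 - (5 + 2*Z**2)/Z (J(Z) = 2 - (Z*(Z + Z) + 5)/Z = 2 - (Z*(2*Z) + 5)/Z = 2 - (2*Z**2 + 5)/Z = 2 - (5 + 2*Z**2)/Z)
(c + J((-4)**2))/((68630 - 9715) + 441097) = (70258 + (2 - 5/((-4)**2) - 2*(-4)**2))/((68630 - 9715) + 441097) = (70258 + (2 - 5/16 - 2*16))/(58915 + 441097) = (70258 + (2 - 5*1/16 - 32))/500012 = (70258 + (2 - 5/16 - 32))*(1/500012) = (70258 - 485/16)*(1/500012) = (1123643/16)*(1/500012) = 1123643/8000192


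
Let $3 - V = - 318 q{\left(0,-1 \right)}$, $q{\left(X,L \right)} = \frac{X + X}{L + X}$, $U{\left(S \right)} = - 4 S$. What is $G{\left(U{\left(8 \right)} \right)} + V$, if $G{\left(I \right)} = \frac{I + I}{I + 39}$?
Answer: $- \frac{43}{7} \approx -6.1429$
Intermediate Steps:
$q{\left(X,L \right)} = \frac{2 X}{L + X}$
$V = 3$ ($V = 3 - - 318 \cdot 2 \cdot 0 \frac{1}{-1 + 0} = 3 - - 318 \cdot 2 \cdot 0 \frac{1}{-1} = 3 - - 318 \cdot 2 \cdot 0 \left(-1\right) = 3 - \left(-318\right) 0 = 3 - 0 = 3 + 0 = 3$)
$G{\left(I \right)} = \frac{2 I}{39 + I}$
$G{\left(U{\left(8 \right)} \right)} + V = \frac{2 \left(\left(-4\right) 8\right)}{39 - 32} + 3 = 2 \left(-32\right) \frac{1}{39 - 32} + 3 = 2 \left(-32\right) \frac{1}{7} + 3 = - \frac{64}{7} + 3 = - \frac{43}{7}$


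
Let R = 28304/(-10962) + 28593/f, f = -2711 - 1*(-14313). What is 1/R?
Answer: -2192778/257699 ≈ -8.5091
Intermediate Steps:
f = 11602 (f = -2711 + 14313 = 11602)
R = -257699/2192778 (R = 28304/(-10962) + 28593/11602 = 28304*(-1/10962) + 28593*(1/11602) = -488/189 + 28593/11602 = -257699/2192778 ≈ -0.11752)
1/R = 1/(-257699/2192778) = -2192778/257699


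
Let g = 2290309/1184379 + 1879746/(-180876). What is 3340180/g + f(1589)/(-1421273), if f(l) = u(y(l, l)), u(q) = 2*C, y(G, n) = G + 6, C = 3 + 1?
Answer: -691833656591110241968/1752003959055595 ≈ -3.9488e+5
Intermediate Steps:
C = 4
y(G, n) = 6 + G
u(q) = 8 (u(q) = 2*4 = 8)
g = -6163502575/728658966 (g = 2290309*(1/1184379) + 1879746*(-1/180876) = 46741/24171 - 313291/30146 = -6163502575/728658966 ≈ -8.4587)
f(l) = 8
3340180/g + f(1589)/(-1421273) = 3340180/(-6163502575/728658966) + 8/(-1421273) = 3340180*(-728658966/6163502575) + 8*(-1/1421273) = -486770421010776/1232700515 - 8/1421273 = -691833656591110241968/1752003959055595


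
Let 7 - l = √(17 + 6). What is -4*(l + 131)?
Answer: -552 + 4*√23 ≈ -532.82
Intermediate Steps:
l = 7 - √23 (l = 7 - √(17 + 6) = 7 - √23 ≈ 2.2042)
-4*(l + 131) = -4*((7 - √23) + 131) = -4*(138 - √23) = -552 + 4*√23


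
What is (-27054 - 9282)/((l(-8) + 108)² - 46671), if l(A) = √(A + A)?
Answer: 1272595728/1227357025 + 31394304*I/1227357025 ≈ 1.0369 + 0.025579*I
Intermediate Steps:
l(A) = √2*√A (l(A) = √(2*A) = √2*√A)
(-27054 - 9282)/((l(-8) + 108)² - 46671) = (-27054 - 9282)/((√2*√(-8) + 108)² - 46671) = -36336/((√2*(2*I*√2) + 108)² - 46671) = -36336/((4*I + 108)² - 46671) = -36336/((108 + 4*I)² - 46671) = -36336/(-46671 + (108 + 4*I)²)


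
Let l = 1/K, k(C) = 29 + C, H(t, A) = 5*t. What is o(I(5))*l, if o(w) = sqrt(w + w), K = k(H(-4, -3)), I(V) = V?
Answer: sqrt(10)/9 ≈ 0.35136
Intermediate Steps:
K = 9 (K = 29 + 5*(-4) = 29 - 20 = 9)
o(w) = sqrt(2)*sqrt(w) (o(w) = sqrt(2*w) = sqrt(2)*sqrt(w))
l = 1/9 ≈ 0.11111
o(I(5))*l = (sqrt(2)*sqrt(5))*(1/9) = sqrt(10)*(1/9) = sqrt(10)/9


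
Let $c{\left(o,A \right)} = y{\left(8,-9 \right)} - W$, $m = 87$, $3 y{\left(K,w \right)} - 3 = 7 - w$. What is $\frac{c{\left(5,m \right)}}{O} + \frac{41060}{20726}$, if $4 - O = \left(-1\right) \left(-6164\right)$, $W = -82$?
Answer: $\frac{75329641}{38301648} \approx 1.9667$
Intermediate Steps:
$O = -6160$ ($O = 4 - \left(-1\right) \left(-6164\right) = 4 - 6164 = -6160$)
$y{\left(K,w \right)} = \frac{10}{3} - \frac{w}{3}$ ($y{\left(K,w \right)} = 1 + \frac{7 - w}{3} = 1 - \left(- \frac{7}{3} + \frac{w}{3}\right) = \frac{10}{3} - \frac{w}{3}$)
$c{\left(o,A \right)} = \frac{265}{3}$ ($c{\left(o,A \right)} = \left(\frac{10}{3} - -3\right) - -82 = \left(\frac{10}{3} + 3\right) + 82 = \frac{19}{3} + 82 = \frac{265}{3}$)
$\frac{c{\left(5,m \right)}}{O} + \frac{41060}{20726} = \frac{265}{3 \left(-6160\right)} + \frac{41060}{20726} = \frac{265}{3} \left(- \frac{1}{6160}\right) + 41060 \cdot \frac{1}{20726} = - \frac{53}{3696} + \frac{20530}{10363} = \frac{75329641}{38301648}$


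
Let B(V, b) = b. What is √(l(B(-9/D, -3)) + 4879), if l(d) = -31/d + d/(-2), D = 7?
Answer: √176070/6 ≈ 69.934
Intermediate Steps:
l(d) = -31/d - d/2 (l(d) = -31/d + d*(-½) = -31/d - d/2)
√(l(B(-9/D, -3)) + 4879) = √((-31/(-3) - ½*(-3)) + 4879) = √((-31*(-⅓) + 3/2) + 4879) = √((31/3 + 3/2) + 4879) = √(71/6 + 4879) = √(29345/6) = √176070/6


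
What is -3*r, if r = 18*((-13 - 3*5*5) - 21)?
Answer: 5886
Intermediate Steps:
r = -1962 (r = 18*((-13 - 15*5) - 21) = 18*((-13 - 1*75) - 21) = 18*((-13 - 75) - 21) = 18*(-88 - 21) = 18*(-109) = -1962)
-3*r = -3*(-1962) = 5886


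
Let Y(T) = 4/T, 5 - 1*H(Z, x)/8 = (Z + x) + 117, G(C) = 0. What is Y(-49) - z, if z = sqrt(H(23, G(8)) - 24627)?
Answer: -4/49 - I*sqrt(25707) ≈ -0.081633 - 160.33*I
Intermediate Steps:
H(Z, x) = -896 - 8*Z - 8*x (H(Z, x) = 40 - 8*((Z + x) + 117) = 40 - 8*(117 + Z + x) = 40 + (-936 - 8*Z - 8*x) = -896 - 8*Z - 8*x)
z = I*sqrt(25707) (z = sqrt((-896 - 8*23 - 8*0) - 24627) = sqrt((-896 - 184 + 0) - 24627) = sqrt(-1080 - 24627) = sqrt(-25707) = I*sqrt(25707) ≈ 160.33*I)
Y(-49) - z = 4/(-49) - I*sqrt(25707) = 4*(-1/49) - I*sqrt(25707) = -4/49 - I*sqrt(25707)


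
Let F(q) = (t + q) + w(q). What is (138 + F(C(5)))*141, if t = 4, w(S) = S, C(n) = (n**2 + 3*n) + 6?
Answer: 32994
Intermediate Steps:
C(n) = 6 + n**2 + 3*n
F(q) = 4 + 2*q (F(q) = (4 + q) + q = 4 + 2*q)
(138 + F(C(5)))*141 = (138 + (4 + 2*(6 + 5**2 + 3*5)))*141 = (138 + (4 + 2*(6 + 25 + 15)))*141 = (138 + (4 + 2*46))*141 = (138 + (4 + 92))*141 = (138 + 96)*141 = 234*141 = 32994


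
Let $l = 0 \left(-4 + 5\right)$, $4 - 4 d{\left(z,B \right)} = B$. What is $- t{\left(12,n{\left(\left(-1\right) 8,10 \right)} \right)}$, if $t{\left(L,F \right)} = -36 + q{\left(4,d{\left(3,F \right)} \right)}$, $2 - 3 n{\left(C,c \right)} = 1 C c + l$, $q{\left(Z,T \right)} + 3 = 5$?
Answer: $34$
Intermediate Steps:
$d{\left(z,B \right)} = 1 - \frac{B}{4}$
$q{\left(Z,T \right)} = 2$ ($q{\left(Z,T \right)} = -3 + 5 = 2$)
$l = 0$ ($l = 0 \cdot 1 = 0$)
$n{\left(C,c \right)} = \frac{2}{3} - \frac{C c}{3}$ ($n{\left(C,c \right)} = \frac{2}{3} - \frac{1 C c + 0}{3} = \frac{2}{3} - \frac{C c + 0}{3} = \frac{2}{3} - \frac{C c}{3}$)
$t{\left(L,F \right)} = -34$ ($t{\left(L,F \right)} = -36 + 2 = -34$)
$- t{\left(12,n{\left(\left(-1\right) 8,10 \right)} \right)} = \left(-1\right) \left(-34\right) = 34$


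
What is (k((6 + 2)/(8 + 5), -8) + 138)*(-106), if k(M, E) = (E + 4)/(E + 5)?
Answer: -44308/3 ≈ -14769.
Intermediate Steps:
k(M, E) = (4 + E)/(5 + E)
(k((6 + 2)/(8 + 5), -8) + 138)*(-106) = ((4 - 8)/(5 - 8) + 138)*(-106) = (-4/(-3) + 138)*(-106) = (-⅓*(-4) + 138)*(-106) = (4/3 + 138)*(-106) = (418/3)*(-106) = -44308/3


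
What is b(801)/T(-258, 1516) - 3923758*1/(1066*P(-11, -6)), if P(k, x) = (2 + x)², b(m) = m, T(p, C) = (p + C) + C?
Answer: -2717710709/11828336 ≈ -229.76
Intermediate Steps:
T(p, C) = p + 2*C (T(p, C) = (C + p) + C = p + 2*C)
b(801)/T(-258, 1516) - 3923758*1/(1066*P(-11, -6)) = 801/(-258 + 2*1516) - 3923758*1/(1066*(2 - 6)²) = 801/(-258 + 3032) - 3923758/(1066*(-4)²) = 801/2774 - 3923758/(1066*16) = 801*(1/2774) - 3923758/17056 = 801/2774 - 3923758*1/17056 = 801/2774 - 1961879/8528 = -2717710709/11828336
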